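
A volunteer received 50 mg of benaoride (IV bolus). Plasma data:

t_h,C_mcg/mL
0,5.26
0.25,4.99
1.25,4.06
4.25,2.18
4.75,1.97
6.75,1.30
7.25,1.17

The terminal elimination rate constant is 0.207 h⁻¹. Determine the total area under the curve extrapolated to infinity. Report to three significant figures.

AUC = 25.7 mcg/mL·h

Trapezoidal AUC_0→7.25:
  [0→0.25]: (5.26+4.99)/2 × 0.25 = 1.28125
  [0.25→1.25]: (4.99+4.06)/2 × 1 = 4.525
  [1.25→4.25]: (4.06+2.18)/2 × 3 = 9.36
  [4.25→4.75]: (2.18+1.97)/2 × 0.5 = 1.0375
  [4.75→6.75]: (1.97+1.30)/2 × 2 = 3.27
  [6.75→7.25]: (1.30+1.17)/2 × 0.5 = 0.6175
  Sum = 20.09125 mcg/mL·h
Extrapolated tail: C_last / k_e = 1.17 / 0.207 = 5.652
AUC_0→∞ = 20.09125 + 5.652 = 25.74325 mcg/mL·h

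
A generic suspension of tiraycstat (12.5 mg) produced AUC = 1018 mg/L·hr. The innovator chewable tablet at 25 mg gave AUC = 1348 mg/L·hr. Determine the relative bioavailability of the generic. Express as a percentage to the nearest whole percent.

F_rel = 151%

F_rel = (AUC_test/D_test) / (AUC_ref/D_ref)
      = (1018/12.5) / (1348/25)
      = 81.44 / 53.92 = 1.5104 = 151.04%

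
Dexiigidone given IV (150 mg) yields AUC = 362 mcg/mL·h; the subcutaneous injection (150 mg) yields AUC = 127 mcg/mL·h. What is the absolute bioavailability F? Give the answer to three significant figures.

F = (AUC_ev / D_ev) / (AUC_iv / D_iv)
  = (127/150) / (362/150)
  = 0.846667 / 2.41333 = 0.3508

F = 0.351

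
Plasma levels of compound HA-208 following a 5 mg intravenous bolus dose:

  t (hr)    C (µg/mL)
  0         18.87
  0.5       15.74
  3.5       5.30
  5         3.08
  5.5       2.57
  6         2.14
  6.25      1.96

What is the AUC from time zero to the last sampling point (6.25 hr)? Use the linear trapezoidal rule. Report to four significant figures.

Trapezoidal AUC_0→6.25:
  [0→0.5]: (18.87+15.74)/2 × 0.5 = 8.6525
  [0.5→3.5]: (15.74+5.30)/2 × 3 = 31.56
  [3.5→5]: (5.30+3.08)/2 × 1.5 = 6.285
  [5→5.5]: (3.08+2.57)/2 × 0.5 = 1.4125
  [5.5→6]: (2.57+2.14)/2 × 0.5 = 1.1775
  [6→6.25]: (2.14+1.96)/2 × 0.25 = 0.5125
  Sum = 49.6 µg/mL·hr

AUC = 49.60 µg/mL·hr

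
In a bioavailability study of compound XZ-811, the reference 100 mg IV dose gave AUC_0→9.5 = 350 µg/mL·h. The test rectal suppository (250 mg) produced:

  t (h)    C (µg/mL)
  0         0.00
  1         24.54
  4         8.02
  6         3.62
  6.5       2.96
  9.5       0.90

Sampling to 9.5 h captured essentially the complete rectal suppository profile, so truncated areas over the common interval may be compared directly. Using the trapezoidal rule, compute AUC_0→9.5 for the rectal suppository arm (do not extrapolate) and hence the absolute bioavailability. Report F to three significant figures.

Trapezoidal AUC_0→9.5 (rectal suppository):
  [0→1]: (0.00+24.54)/2 × 1 = 12.27
  [1→4]: (24.54+8.02)/2 × 3 = 48.84
  [4→6]: (8.02+3.62)/2 × 2 = 11.64
  [6→6.5]: (3.62+2.96)/2 × 0.5 = 1.645
  [6.5→9.5]: (2.96+0.90)/2 × 3 = 5.79
  Sum = 80.185 µg/mL·h
F = (AUC_ev/D_ev)/(AUC_iv/D_iv) = (80.185/250)/(350/100) = 0.32074/3.5 = 0.0916

F = 0.0916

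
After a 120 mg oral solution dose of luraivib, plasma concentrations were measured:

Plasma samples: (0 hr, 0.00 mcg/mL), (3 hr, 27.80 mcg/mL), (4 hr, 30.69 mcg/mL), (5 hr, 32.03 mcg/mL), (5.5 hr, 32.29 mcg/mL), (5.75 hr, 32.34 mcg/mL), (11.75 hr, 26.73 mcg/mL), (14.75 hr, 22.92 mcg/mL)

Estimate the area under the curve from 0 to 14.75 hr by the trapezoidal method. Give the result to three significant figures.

AUC = 378 mcg/mL·hr

Trapezoidal AUC_0→14.75:
  [0→3]: (0.00+27.80)/2 × 3 = 41.7
  [3→4]: (27.80+30.69)/2 × 1 = 29.245
  [4→5]: (30.69+32.03)/2 × 1 = 31.36
  [5→5.5]: (32.03+32.29)/2 × 0.5 = 16.08
  [5.5→5.75]: (32.29+32.34)/2 × 0.25 = 8.07875
  [5.75→11.75]: (32.34+26.73)/2 × 6 = 177.21
  [11.75→14.75]: (26.73+22.92)/2 × 3 = 74.475
  Sum = 378.14875 mcg/mL·hr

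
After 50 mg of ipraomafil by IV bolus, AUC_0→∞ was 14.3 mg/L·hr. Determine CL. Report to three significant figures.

CL = Dose_iv / AUC_0→∞
   = 50 / 14.3 = 3.4965 L/hr

CL = 3.50 L/hr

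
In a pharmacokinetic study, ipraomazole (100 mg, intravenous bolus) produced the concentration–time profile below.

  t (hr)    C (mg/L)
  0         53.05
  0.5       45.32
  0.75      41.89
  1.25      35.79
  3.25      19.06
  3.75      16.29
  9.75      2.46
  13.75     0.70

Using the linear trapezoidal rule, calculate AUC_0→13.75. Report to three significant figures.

AUC = 181 mg/L·hr

Trapezoidal AUC_0→13.75:
  [0→0.5]: (53.05+45.32)/2 × 0.5 = 24.5925
  [0.5→0.75]: (45.32+41.89)/2 × 0.25 = 10.90125
  [0.75→1.25]: (41.89+35.79)/2 × 0.5 = 19.42
  [1.25→3.25]: (35.79+19.06)/2 × 2 = 54.85
  [3.25→3.75]: (19.06+16.29)/2 × 0.5 = 8.8375
  [3.75→9.75]: (16.29+2.46)/2 × 6 = 56.25
  [9.75→13.75]: (2.46+0.70)/2 × 4 = 6.32
  Sum = 181.17125 mg/L·hr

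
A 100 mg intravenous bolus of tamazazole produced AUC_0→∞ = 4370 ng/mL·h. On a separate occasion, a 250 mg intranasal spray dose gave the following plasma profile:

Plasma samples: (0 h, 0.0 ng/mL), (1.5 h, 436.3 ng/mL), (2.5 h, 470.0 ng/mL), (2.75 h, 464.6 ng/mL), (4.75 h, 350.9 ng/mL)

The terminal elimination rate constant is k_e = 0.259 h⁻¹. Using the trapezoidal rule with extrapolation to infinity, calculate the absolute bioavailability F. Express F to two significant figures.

Trapezoidal AUC_0→4.75 (intranasal spray):
  [0→1.5]: (0.0+436.3)/2 × 1.5 = 327.225
  [1.5→2.5]: (436.3+470.0)/2 × 1 = 453.15
  [2.5→2.75]: (470.0+464.6)/2 × 0.25 = 116.825
  [2.75→4.75]: (464.6+350.9)/2 × 2 = 815.5
  Sum = 1712.7 ng/mL·h
Tail: C_last/k_e = 350.9/0.259 = 1354.826
AUC_0→∞ (intranasal spray) = 1712.7 + 1354.826 = 3067.526 ng/mL·h
F = (AUC_ev/D_ev)/(AUC_iv/D_iv) = (3067.526/250)/(4370/100) = 12.270104/43.7 = 0.2808

F = 0.28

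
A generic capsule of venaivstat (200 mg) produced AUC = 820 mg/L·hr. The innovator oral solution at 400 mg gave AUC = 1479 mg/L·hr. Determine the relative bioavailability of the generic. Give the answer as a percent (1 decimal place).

F_rel = (AUC_test/D_test) / (AUC_ref/D_ref)
      = (820/200) / (1479/400)
      = 4.1 / 3.6975 = 1.1089 = 110.89%

F_rel = 110.9%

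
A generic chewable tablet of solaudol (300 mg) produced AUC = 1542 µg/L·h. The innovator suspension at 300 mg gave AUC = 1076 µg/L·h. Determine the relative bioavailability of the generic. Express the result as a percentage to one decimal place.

F_rel = (AUC_test/D_test) / (AUC_ref/D_ref)
      = (1542/300) / (1076/300)
      = 5.14 / 3.58667 = 1.4331 = 143.31%

F_rel = 143.3%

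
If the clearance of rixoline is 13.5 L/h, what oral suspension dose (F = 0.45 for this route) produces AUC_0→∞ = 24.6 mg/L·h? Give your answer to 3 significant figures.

Dose = CL × AUC_0→∞ / F
     = 13.5 × 24.6 / 0.45 = 738 mg

Dose = 738 mg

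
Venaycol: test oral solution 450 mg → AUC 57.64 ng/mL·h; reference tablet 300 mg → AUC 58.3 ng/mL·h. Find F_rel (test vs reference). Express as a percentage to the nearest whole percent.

F_rel = (AUC_test/D_test) / (AUC_ref/D_ref)
      = (57.64/450) / (58.3/300)
      = 0.128089 / 0.194333 = 0.6591 = 65.91%

F_rel = 66%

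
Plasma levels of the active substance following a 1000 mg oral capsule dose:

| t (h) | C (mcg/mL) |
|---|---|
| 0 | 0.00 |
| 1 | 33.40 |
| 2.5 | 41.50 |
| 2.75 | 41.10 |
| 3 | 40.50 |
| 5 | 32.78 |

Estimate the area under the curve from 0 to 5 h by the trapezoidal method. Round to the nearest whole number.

Trapezoidal AUC_0→5:
  [0→1]: (0.00+33.40)/2 × 1 = 16.7
  [1→2.5]: (33.40+41.50)/2 × 1.5 = 56.175
  [2.5→2.75]: (41.50+41.10)/2 × 0.25 = 10.325
  [2.75→3]: (41.10+40.50)/2 × 0.25 = 10.2
  [3→5]: (40.50+32.78)/2 × 2 = 73.28
  Sum = 166.68 mcg/mL·h

AUC = 167 mcg/mL·h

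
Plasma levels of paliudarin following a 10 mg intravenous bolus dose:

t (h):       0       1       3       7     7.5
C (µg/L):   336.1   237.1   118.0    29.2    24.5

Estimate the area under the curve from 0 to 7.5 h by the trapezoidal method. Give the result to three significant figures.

AUC = 950 µg/L·h

Trapezoidal AUC_0→7.5:
  [0→1]: (336.1+237.1)/2 × 1 = 286.6
  [1→3]: (237.1+118.0)/2 × 2 = 355.1
  [3→7]: (118.0+29.2)/2 × 4 = 294.4
  [7→7.5]: (29.2+24.5)/2 × 0.5 = 13.425
  Sum = 949.525 µg/L·h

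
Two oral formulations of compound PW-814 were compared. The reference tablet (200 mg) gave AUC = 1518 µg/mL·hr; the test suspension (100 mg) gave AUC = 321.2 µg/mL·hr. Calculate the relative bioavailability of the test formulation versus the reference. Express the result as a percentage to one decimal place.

F_rel = (AUC_test/D_test) / (AUC_ref/D_ref)
      = (321.2/100) / (1518/200)
      = 3.212 / 7.59 = 0.4232 = 42.32%

F_rel = 42.3%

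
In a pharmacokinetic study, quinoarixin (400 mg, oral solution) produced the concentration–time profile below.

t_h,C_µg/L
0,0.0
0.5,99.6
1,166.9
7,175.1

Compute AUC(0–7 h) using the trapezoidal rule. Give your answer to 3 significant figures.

Trapezoidal AUC_0→7:
  [0→0.5]: (0.0+99.6)/2 × 0.5 = 24.9
  [0.5→1]: (99.6+166.9)/2 × 0.5 = 66.625
  [1→7]: (166.9+175.1)/2 × 6 = 1026.0
  Sum = 1117.525 µg/L·h

AUC = 1120 µg/L·h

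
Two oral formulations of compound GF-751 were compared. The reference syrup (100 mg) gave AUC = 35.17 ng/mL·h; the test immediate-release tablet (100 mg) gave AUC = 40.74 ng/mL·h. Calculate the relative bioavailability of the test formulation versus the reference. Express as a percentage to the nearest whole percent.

F_rel = (AUC_test/D_test) / (AUC_ref/D_ref)
      = (40.74/100) / (35.17/100)
      = 0.4074 / 0.3517 = 1.1584 = 115.84%

F_rel = 116%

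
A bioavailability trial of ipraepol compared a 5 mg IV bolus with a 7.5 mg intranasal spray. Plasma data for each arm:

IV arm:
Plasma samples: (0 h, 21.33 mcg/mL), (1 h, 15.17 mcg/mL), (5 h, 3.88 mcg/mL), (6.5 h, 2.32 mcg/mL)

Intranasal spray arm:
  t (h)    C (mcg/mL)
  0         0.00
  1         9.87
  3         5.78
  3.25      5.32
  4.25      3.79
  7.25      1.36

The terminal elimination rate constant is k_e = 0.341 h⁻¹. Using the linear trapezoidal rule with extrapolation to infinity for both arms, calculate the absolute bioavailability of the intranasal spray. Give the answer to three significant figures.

F = 0.376

Trapezoidal AUC_0→6.5 (IV):
  [0→1]: (21.33+15.17)/2 × 1 = 18.25
  [1→5]: (15.17+3.88)/2 × 4 = 38.1
  [5→6.5]: (3.88+2.32)/2 × 1.5 = 4.65
  Sum = 61.0 mcg/mL·h
IV tail: 2.32/0.341 = 6.804; AUC_iv,0→∞ = 61.0 + 6.804 = 67.804 mcg/mL·h
Trapezoidal AUC_0→7.25 (intranasal spray):
  [0→1]: (0.00+9.87)/2 × 1 = 4.935
  [1→3]: (9.87+5.78)/2 × 2 = 15.65
  [3→3.25]: (5.78+5.32)/2 × 0.25 = 1.3875
  [3.25→4.25]: (5.32+3.79)/2 × 1 = 4.555
  [4.25→7.25]: (3.79+1.36)/2 × 3 = 7.725
  Sum = 34.2525 mcg/mL·h
intranasal spray tail: 1.36/0.341 = 3.988; AUC_ev,0→∞ = 34.2525 + 3.988 = 38.2405 mcg/mL·h
F = (AUC_ev/D_ev)/(AUC_iv/D_iv) = (38.2405/7.5)/(67.804/5) = 5.09873/13.5608 = 0.3760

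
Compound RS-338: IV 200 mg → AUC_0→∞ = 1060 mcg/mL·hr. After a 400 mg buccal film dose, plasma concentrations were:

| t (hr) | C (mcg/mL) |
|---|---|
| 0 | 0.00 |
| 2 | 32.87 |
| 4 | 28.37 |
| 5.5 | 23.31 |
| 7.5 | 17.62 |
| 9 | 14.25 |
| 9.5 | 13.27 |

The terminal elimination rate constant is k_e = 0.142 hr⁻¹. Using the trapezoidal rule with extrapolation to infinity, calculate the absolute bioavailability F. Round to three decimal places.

Trapezoidal AUC_0→9.5 (buccal film):
  [0→2]: (0.00+32.87)/2 × 2 = 32.87
  [2→4]: (32.87+28.37)/2 × 2 = 61.24
  [4→5.5]: (28.37+23.31)/2 × 1.5 = 38.76
  [5.5→7.5]: (23.31+17.62)/2 × 2 = 40.93
  [7.5→9]: (17.62+14.25)/2 × 1.5 = 23.9025
  [9→9.5]: (14.25+13.27)/2 × 0.5 = 6.88
  Sum = 204.5825 mcg/mL·hr
Tail: C_last/k_e = 13.27/0.142 = 93.451
AUC_0→∞ (buccal film) = 204.5825 + 93.451 = 298.0335 mcg/mL·hr
F = (AUC_ev/D_ev)/(AUC_iv/D_iv) = (298.0335/400)/(1060/200) = 0.74508375/5.3 = 0.1406

F = 0.141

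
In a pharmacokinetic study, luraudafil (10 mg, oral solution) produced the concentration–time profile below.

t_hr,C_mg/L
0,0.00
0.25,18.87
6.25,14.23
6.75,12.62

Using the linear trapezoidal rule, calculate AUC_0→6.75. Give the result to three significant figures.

Trapezoidal AUC_0→6.75:
  [0→0.25]: (0.00+18.87)/2 × 0.25 = 2.35875
  [0.25→6.25]: (18.87+14.23)/2 × 6 = 99.3
  [6.25→6.75]: (14.23+12.62)/2 × 0.5 = 6.7125
  Sum = 108.37125 mg/L·hr

AUC = 108 mg/L·hr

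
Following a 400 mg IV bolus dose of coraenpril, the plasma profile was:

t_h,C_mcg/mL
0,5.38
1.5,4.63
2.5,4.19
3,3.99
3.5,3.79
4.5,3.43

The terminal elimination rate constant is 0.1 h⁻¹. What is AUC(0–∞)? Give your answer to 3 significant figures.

Trapezoidal AUC_0→4.5:
  [0→1.5]: (5.38+4.63)/2 × 1.5 = 7.5075
  [1.5→2.5]: (4.63+4.19)/2 × 1 = 4.41
  [2.5→3]: (4.19+3.99)/2 × 0.5 = 2.045
  [3→3.5]: (3.99+3.79)/2 × 0.5 = 1.945
  [3.5→4.5]: (3.79+3.43)/2 × 1 = 3.61
  Sum = 19.5175 mcg/mL·h
Extrapolated tail: C_last / k_e = 3.43 / 0.1 = 34.300
AUC_0→∞ = 19.5175 + 34.300 = 53.8175 mcg/mL·h

AUC = 53.8 mcg/mL·h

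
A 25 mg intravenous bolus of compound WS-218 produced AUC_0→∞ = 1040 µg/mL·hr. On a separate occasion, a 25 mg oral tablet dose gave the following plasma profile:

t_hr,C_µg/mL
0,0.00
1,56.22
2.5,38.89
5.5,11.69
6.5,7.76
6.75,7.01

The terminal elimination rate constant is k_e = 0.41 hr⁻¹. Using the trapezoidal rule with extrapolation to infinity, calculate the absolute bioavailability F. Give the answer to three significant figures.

Trapezoidal AUC_0→6.75 (oral tablet):
  [0→1]: (0.00+56.22)/2 × 1 = 28.11
  [1→2.5]: (56.22+38.89)/2 × 1.5 = 71.3325
  [2.5→5.5]: (38.89+11.69)/2 × 3 = 75.87
  [5.5→6.5]: (11.69+7.76)/2 × 1 = 9.725
  [6.5→6.75]: (7.76+7.01)/2 × 0.25 = 1.84625
  Sum = 186.88375 µg/mL·hr
Tail: C_last/k_e = 7.01/0.41 = 17.098
AUC_0→∞ (oral tablet) = 186.88375 + 17.098 = 203.98175 µg/mL·hr
F = (AUC_ev/D_ev)/(AUC_iv/D_iv) = (203.98175/25)/(1040/25) = 8.15927/41.6 = 0.1961

F = 0.196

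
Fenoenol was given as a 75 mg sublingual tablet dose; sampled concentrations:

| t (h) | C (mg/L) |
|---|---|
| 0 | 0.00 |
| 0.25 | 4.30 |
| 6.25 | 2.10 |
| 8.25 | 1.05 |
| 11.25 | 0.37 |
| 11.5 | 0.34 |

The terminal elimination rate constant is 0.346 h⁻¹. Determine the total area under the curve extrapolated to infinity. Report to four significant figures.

Trapezoidal AUC_0→11.5:
  [0→0.25]: (0.00+4.30)/2 × 0.25 = 0.5375
  [0.25→6.25]: (4.30+2.10)/2 × 6 = 19.2
  [6.25→8.25]: (2.10+1.05)/2 × 2 = 3.15
  [8.25→11.25]: (1.05+0.37)/2 × 3 = 2.13
  [11.25→11.5]: (0.37+0.34)/2 × 0.25 = 0.08875
  Sum = 25.10625 mg/L·h
Extrapolated tail: C_last / k_e = 0.34 / 0.346 = 0.983
AUC_0→∞ = 25.10625 + 0.983 = 26.08925 mg/L·h

AUC = 26.09 mg/L·h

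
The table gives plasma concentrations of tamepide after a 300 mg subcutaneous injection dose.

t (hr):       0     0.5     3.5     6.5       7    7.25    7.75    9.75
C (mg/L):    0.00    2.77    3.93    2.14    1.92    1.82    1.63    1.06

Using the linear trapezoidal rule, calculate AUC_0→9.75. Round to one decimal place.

Trapezoidal AUC_0→9.75:
  [0→0.5]: (0.00+2.77)/2 × 0.5 = 0.6925
  [0.5→3.5]: (2.77+3.93)/2 × 3 = 10.05
  [3.5→6.5]: (3.93+2.14)/2 × 3 = 9.105
  [6.5→7]: (2.14+1.92)/2 × 0.5 = 1.015
  [7→7.25]: (1.92+1.82)/2 × 0.25 = 0.4675
  [7.25→7.75]: (1.82+1.63)/2 × 0.5 = 0.8625
  [7.75→9.75]: (1.63+1.06)/2 × 2 = 2.69
  Sum = 24.8825 mg/L·hr

AUC = 24.9 mg/L·hr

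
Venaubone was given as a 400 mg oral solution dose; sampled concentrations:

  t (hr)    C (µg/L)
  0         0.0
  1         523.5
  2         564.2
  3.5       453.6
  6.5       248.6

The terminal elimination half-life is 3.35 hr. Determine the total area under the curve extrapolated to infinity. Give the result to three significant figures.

AUC = 3820 µg/L·hr

Trapezoidal AUC_0→6.5:
  [0→1]: (0.0+523.5)/2 × 1 = 261.75
  [1→2]: (523.5+564.2)/2 × 1 = 543.85
  [2→3.5]: (564.2+453.6)/2 × 1.5 = 763.35
  [3.5→6.5]: (453.6+248.6)/2 × 3 = 1053.3
  Sum = 2622.25 µg/L·hr
k_e = ln2 / t½ = 0.693147 / 3.35 = 0.2069 hr^-1
Extrapolated tail: C_last / k_e = 248.6 / 0.2069 = 1201.547
AUC_0→∞ = 2622.25 + 1201.547 = 3823.797 µg/L·hr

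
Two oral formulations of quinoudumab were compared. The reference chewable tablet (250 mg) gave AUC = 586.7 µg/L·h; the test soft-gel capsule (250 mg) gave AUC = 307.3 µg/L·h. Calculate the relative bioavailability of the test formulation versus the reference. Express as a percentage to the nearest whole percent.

F_rel = (AUC_test/D_test) / (AUC_ref/D_ref)
      = (307.3/250) / (586.7/250)
      = 1.2292 / 2.3468 = 0.5238 = 52.38%

F_rel = 52%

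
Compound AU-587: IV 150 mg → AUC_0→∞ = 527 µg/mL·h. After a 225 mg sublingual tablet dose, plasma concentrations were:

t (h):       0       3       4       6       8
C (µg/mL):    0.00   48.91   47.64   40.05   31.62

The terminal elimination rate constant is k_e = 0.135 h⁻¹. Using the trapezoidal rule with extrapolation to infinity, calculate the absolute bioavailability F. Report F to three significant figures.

F = 0.652

Trapezoidal AUC_0→8 (sublingual tablet):
  [0→3]: (0.00+48.91)/2 × 3 = 73.365
  [3→4]: (48.91+47.64)/2 × 1 = 48.275
  [4→6]: (47.64+40.05)/2 × 2 = 87.69
  [6→8]: (40.05+31.62)/2 × 2 = 71.67
  Sum = 281.0 µg/mL·h
Tail: C_last/k_e = 31.62/0.135 = 234.222
AUC_0→∞ (sublingual tablet) = 281.0 + 234.222 = 515.222 µg/mL·h
F = (AUC_ev/D_ev)/(AUC_iv/D_iv) = (515.222/225)/(527/150) = 2.28988/3.51333 = 0.6518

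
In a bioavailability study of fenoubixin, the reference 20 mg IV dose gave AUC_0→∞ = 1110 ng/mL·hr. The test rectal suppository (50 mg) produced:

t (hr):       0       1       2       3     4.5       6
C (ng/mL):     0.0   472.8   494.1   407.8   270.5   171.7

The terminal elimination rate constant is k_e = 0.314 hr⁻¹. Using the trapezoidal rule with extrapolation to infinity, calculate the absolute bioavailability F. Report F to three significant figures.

F = 0.922

Trapezoidal AUC_0→6 (rectal suppository):
  [0→1]: (0.0+472.8)/2 × 1 = 236.4
  [1→2]: (472.8+494.1)/2 × 1 = 483.45
  [2→3]: (494.1+407.8)/2 × 1 = 450.95
  [3→4.5]: (407.8+270.5)/2 × 1.5 = 508.725
  [4.5→6]: (270.5+171.7)/2 × 1.5 = 331.65
  Sum = 2011.175 ng/mL·hr
Tail: C_last/k_e = 171.7/0.314 = 546.815
AUC_0→∞ (rectal suppository) = 2011.175 + 546.815 = 2557.99 ng/mL·hr
F = (AUC_ev/D_ev)/(AUC_iv/D_iv) = (2557.99/50)/(1110/20) = 51.1598/55.5 = 0.9218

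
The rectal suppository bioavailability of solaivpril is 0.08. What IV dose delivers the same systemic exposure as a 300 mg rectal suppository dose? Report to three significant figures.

Systemic exposure from an extravascular dose = F × D_ev, so the equivalent IV dose is F × D_ev.
D_iv = F × D_ev = 0.08 × 300 = 24 mg

D_iv = 24.0 mg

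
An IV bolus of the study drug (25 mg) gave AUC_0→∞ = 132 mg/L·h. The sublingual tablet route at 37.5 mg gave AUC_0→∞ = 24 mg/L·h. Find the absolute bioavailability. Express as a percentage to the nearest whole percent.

F = 12%

F = (AUC_ev / D_ev) / (AUC_iv / D_iv)
  = (24/37.5) / (132/25)
  = 0.64 / 5.28 = 0.1212
  = 12.12%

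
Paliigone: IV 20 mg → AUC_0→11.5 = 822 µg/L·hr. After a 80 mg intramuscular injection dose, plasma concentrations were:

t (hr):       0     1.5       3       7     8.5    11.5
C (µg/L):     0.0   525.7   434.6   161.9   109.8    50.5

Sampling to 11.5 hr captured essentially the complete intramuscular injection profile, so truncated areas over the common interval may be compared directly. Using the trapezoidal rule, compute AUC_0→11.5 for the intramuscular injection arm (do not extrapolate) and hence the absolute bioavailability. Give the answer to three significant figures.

Trapezoidal AUC_0→11.5 (intramuscular injection):
  [0→1.5]: (0.0+525.7)/2 × 1.5 = 394.275
  [1.5→3]: (525.7+434.6)/2 × 1.5 = 720.225
  [3→7]: (434.6+161.9)/2 × 4 = 1193.0
  [7→8.5]: (161.9+109.8)/2 × 1.5 = 203.775
  [8.5→11.5]: (109.8+50.5)/2 × 3 = 240.45
  Sum = 2751.725 µg/L·hr
F = (AUC_ev/D_ev)/(AUC_iv/D_iv) = (2751.725/80)/(822/20) = 34.3966/41.1 = 0.8369

F = 0.837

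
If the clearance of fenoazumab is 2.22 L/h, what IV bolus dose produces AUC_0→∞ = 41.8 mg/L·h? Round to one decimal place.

Dose = 92.8 mg

Dose_iv = CL × AUC_0→∞
     = 2.22 × 41.8 = 92.796 mg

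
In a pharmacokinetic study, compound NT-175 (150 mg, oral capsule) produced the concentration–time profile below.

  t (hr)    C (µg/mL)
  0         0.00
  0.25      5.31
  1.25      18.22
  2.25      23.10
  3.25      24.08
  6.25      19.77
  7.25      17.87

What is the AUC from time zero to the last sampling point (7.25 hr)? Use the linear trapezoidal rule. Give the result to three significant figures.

Trapezoidal AUC_0→7.25:
  [0→0.25]: (0.00+5.31)/2 × 0.25 = 0.66375
  [0.25→1.25]: (5.31+18.22)/2 × 1 = 11.765
  [1.25→2.25]: (18.22+23.10)/2 × 1 = 20.66
  [2.25→3.25]: (23.10+24.08)/2 × 1 = 23.59
  [3.25→6.25]: (24.08+19.77)/2 × 3 = 65.775
  [6.25→7.25]: (19.77+17.87)/2 × 1 = 18.82
  Sum = 141.27375 µg/mL·hr

AUC = 141 µg/mL·hr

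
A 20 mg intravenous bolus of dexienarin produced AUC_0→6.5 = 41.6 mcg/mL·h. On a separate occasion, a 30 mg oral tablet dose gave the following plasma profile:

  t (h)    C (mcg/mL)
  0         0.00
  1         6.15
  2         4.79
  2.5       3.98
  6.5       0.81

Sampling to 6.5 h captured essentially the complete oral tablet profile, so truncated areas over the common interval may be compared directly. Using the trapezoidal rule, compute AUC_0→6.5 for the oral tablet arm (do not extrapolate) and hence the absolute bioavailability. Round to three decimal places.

Trapezoidal AUC_0→6.5 (oral tablet):
  [0→1]: (0.00+6.15)/2 × 1 = 3.075
  [1→2]: (6.15+4.79)/2 × 1 = 5.47
  [2→2.5]: (4.79+3.98)/2 × 0.5 = 2.1925
  [2.5→6.5]: (3.98+0.81)/2 × 4 = 9.58
  Sum = 20.3175 mcg/mL·h
F = (AUC_ev/D_ev)/(AUC_iv/D_iv) = (20.3175/30)/(41.6/20) = 0.67725/2.08 = 0.3256

F = 0.326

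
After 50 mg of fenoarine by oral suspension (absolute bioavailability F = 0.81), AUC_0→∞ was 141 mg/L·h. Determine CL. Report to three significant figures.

CL = 0.287 L/h

CL = F × Dose / AUC_0→∞
   = 0.81 × 50 / 141 = 0.287234 L/h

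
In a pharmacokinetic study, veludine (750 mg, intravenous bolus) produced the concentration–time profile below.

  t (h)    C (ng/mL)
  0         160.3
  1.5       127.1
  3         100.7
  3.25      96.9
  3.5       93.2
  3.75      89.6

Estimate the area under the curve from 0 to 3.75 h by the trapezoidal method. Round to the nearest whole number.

Trapezoidal AUC_0→3.75:
  [0→1.5]: (160.3+127.1)/2 × 1.5 = 215.55
  [1.5→3]: (127.1+100.7)/2 × 1.5 = 170.85
  [3→3.25]: (100.7+96.9)/2 × 0.25 = 24.7
  [3.25→3.5]: (96.9+93.2)/2 × 0.25 = 23.7625
  [3.5→3.75]: (93.2+89.6)/2 × 0.25 = 22.85
  Sum = 457.7125 ng/mL·h

AUC = 458 ng/mL·h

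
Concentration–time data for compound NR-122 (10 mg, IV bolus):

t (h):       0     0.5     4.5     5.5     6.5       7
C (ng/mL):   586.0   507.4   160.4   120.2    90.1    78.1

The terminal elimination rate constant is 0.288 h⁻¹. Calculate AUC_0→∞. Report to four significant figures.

AUC = 2168 ng/mL·h

Trapezoidal AUC_0→7:
  [0→0.5]: (586.0+507.4)/2 × 0.5 = 273.35
  [0.5→4.5]: (507.4+160.4)/2 × 4 = 1335.6
  [4.5→5.5]: (160.4+120.2)/2 × 1 = 140.3
  [5.5→6.5]: (120.2+90.1)/2 × 1 = 105.15
  [6.5→7]: (90.1+78.1)/2 × 0.5 = 42.05
  Sum = 1896.45 ng/mL·h
Extrapolated tail: C_last / k_e = 78.1 / 0.288 = 271.181
AUC_0→∞ = 1896.45 + 271.181 = 2167.631 ng/mL·h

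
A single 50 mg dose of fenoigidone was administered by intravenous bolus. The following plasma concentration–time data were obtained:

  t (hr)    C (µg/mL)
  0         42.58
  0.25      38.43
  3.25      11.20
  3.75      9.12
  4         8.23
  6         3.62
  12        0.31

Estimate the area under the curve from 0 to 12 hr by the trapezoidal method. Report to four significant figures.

Trapezoidal AUC_0→12:
  [0→0.25]: (42.58+38.43)/2 × 0.25 = 10.12625
  [0.25→3.25]: (38.43+11.20)/2 × 3 = 74.445
  [3.25→3.75]: (11.20+9.12)/2 × 0.5 = 5.08
  [3.75→4]: (9.12+8.23)/2 × 0.25 = 2.16875
  [4→6]: (8.23+3.62)/2 × 2 = 11.85
  [6→12]: (3.62+0.31)/2 × 6 = 11.79
  Sum = 115.46 µg/mL·hr

AUC = 115.5 µg/mL·hr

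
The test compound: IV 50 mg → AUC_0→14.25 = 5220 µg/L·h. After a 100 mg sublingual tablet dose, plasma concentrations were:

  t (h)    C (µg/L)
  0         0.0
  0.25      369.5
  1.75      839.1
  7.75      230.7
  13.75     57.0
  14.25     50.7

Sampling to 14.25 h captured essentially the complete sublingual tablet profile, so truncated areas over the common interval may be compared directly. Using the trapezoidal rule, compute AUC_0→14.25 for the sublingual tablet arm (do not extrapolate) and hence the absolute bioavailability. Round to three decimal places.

F = 0.484

Trapezoidal AUC_0→14.25 (sublingual tablet):
  [0→0.25]: (0.0+369.5)/2 × 0.25 = 46.1875
  [0.25→1.75]: (369.5+839.1)/2 × 1.5 = 906.45
  [1.75→7.75]: (839.1+230.7)/2 × 6 = 3209.4
  [7.75→13.75]: (230.7+57.0)/2 × 6 = 863.1
  [13.75→14.25]: (57.0+50.7)/2 × 0.5 = 26.925
  Sum = 5052.0625 µg/L·h
F = (AUC_ev/D_ev)/(AUC_iv/D_iv) = (5052.0625/100)/(5220/50) = 50.520625/104.4 = 0.4839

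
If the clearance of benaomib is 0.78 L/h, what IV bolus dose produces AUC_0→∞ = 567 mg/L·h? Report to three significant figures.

Dose_iv = CL × AUC_0→∞
     = 0.78 × 567 = 442.26 mg

Dose = 442 mg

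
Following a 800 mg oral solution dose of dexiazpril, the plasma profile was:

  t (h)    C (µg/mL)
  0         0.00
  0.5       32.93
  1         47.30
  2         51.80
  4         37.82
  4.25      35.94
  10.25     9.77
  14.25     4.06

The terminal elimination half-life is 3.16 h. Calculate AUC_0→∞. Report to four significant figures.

Trapezoidal AUC_0→14.25:
  [0→0.5]: (0.00+32.93)/2 × 0.5 = 8.2325
  [0.5→1]: (32.93+47.30)/2 × 0.5 = 20.0575
  [1→2]: (47.30+51.80)/2 × 1 = 49.55
  [2→4]: (51.80+37.82)/2 × 2 = 89.62
  [4→4.25]: (37.82+35.94)/2 × 0.25 = 9.22
  [4.25→10.25]: (35.94+9.77)/2 × 6 = 137.13
  [10.25→14.25]: (9.77+4.06)/2 × 4 = 27.66
  Sum = 341.47 µg/mL·h
k_e = ln2 / t½ = 0.693147 / 3.16 = 0.2194 h^-1
Extrapolated tail: C_last / k_e = 4.06 / 0.2194 = 18.505
AUC_0→∞ = 341.47 + 18.505 = 359.975 µg/mL·h

AUC = 360.0 µg/mL·h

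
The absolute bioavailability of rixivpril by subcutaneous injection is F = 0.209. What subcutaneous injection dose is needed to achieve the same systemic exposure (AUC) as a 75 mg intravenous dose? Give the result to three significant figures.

For equal systemic exposure: F × D_ev = D_iv
D_ev = D_iv / F = 75 / 0.209 = 358.852 mg

D_subcutaneous = 359 mg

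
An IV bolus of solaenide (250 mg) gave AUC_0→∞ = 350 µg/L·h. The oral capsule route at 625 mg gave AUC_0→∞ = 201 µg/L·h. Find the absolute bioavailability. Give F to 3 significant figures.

F = 0.230

F = (AUC_ev / D_ev) / (AUC_iv / D_iv)
  = (201/625) / (350/250)
  = 0.3216 / 1.4 = 0.2297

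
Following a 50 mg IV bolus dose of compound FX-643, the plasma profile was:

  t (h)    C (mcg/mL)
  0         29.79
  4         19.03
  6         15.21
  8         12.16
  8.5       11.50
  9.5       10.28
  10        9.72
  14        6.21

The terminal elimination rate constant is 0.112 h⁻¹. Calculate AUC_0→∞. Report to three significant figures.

AUC = 268 mcg/mL·h

Trapezoidal AUC_0→14:
  [0→4]: (29.79+19.03)/2 × 4 = 97.64
  [4→6]: (19.03+15.21)/2 × 2 = 34.24
  [6→8]: (15.21+12.16)/2 × 2 = 27.37
  [8→8.5]: (12.16+11.50)/2 × 0.5 = 5.915
  [8.5→9.5]: (11.50+10.28)/2 × 1 = 10.89
  [9.5→10]: (10.28+9.72)/2 × 0.5 = 5.0
  [10→14]: (9.72+6.21)/2 × 4 = 31.86
  Sum = 212.915 mcg/mL·h
Extrapolated tail: C_last / k_e = 6.21 / 0.112 = 55.446
AUC_0→∞ = 212.915 + 55.446 = 268.361 mcg/mL·h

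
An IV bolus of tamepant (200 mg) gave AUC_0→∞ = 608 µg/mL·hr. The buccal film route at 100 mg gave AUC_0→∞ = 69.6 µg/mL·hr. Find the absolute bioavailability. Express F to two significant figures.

F = (AUC_ev / D_ev) / (AUC_iv / D_iv)
  = (69.6/100) / (608/200)
  = 0.696 / 3.04 = 0.2289

F = 0.23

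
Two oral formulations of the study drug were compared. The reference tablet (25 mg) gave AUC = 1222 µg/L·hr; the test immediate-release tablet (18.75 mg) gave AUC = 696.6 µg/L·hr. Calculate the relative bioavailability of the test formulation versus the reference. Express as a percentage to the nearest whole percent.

F_rel = 76%

F_rel = (AUC_test/D_test) / (AUC_ref/D_ref)
      = (696.6/18.75) / (1222/25)
      = 37.152 / 48.88 = 0.7601 = 76.01%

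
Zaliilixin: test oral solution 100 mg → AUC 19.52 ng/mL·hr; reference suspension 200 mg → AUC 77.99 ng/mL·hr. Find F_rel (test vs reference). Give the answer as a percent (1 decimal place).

F_rel = (AUC_test/D_test) / (AUC_ref/D_ref)
      = (19.52/100) / (77.99/200)
      = 0.1952 / 0.38995 = 0.5006 = 50.06%

F_rel = 50.1%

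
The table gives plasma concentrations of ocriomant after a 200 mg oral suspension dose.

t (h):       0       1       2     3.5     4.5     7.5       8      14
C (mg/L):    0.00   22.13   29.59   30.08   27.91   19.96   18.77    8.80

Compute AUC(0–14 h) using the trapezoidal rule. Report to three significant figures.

AUC = 275 mg/L·h

Trapezoidal AUC_0→14:
  [0→1]: (0.00+22.13)/2 × 1 = 11.065
  [1→2]: (22.13+29.59)/2 × 1 = 25.86
  [2→3.5]: (29.59+30.08)/2 × 1.5 = 44.7525
  [3.5→4.5]: (30.08+27.91)/2 × 1 = 28.995
  [4.5→7.5]: (27.91+19.96)/2 × 3 = 71.805
  [7.5→8]: (19.96+18.77)/2 × 0.5 = 9.6825
  [8→14]: (18.77+8.80)/2 × 6 = 82.71
  Sum = 274.87 mg/L·h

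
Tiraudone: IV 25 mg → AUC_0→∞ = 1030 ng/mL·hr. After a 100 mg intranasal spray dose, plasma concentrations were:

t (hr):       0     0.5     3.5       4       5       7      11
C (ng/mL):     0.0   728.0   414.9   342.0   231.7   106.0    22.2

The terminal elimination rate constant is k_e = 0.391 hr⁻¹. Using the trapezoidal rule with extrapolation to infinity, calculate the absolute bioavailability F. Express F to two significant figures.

F = 0.73

Trapezoidal AUC_0→11 (intranasal spray):
  [0→0.5]: (0.0+728.0)/2 × 0.5 = 182.0
  [0.5→3.5]: (728.0+414.9)/2 × 3 = 1714.35
  [3.5→4]: (414.9+342.0)/2 × 0.5 = 189.225
  [4→5]: (342.0+231.7)/2 × 1 = 286.85
  [5→7]: (231.7+106.0)/2 × 2 = 337.7
  [7→11]: (106.0+22.2)/2 × 4 = 256.4
  Sum = 2966.525 ng/mL·hr
Tail: C_last/k_e = 22.2/0.391 = 56.777
AUC_0→∞ (intranasal spray) = 2966.525 + 56.777 = 3023.302 ng/mL·hr
F = (AUC_ev/D_ev)/(AUC_iv/D_iv) = (3023.302/100)/(1030/25) = 30.23302/41.2 = 0.7338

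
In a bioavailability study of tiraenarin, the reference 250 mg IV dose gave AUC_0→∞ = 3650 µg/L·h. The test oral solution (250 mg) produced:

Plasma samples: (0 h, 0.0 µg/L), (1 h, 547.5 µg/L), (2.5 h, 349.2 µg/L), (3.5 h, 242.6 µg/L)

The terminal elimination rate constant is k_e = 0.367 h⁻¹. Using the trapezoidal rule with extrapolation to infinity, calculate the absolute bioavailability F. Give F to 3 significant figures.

Trapezoidal AUC_0→3.5 (oral solution):
  [0→1]: (0.0+547.5)/2 × 1 = 273.75
  [1→2.5]: (547.5+349.2)/2 × 1.5 = 672.525
  [2.5→3.5]: (349.2+242.6)/2 × 1 = 295.9
  Sum = 1242.175 µg/L·h
Tail: C_last/k_e = 242.6/0.367 = 661.035
AUC_0→∞ (oral solution) = 1242.175 + 661.035 = 1903.21 µg/L·h
F = (AUC_ev/D_ev)/(AUC_iv/D_iv) = (1903.21/250)/(3650/250) = 7.61284/14.6 = 0.5214

F = 0.521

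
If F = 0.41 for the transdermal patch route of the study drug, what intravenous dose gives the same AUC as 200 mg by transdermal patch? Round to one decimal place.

Systemic exposure from an extravascular dose = F × D_ev, so the equivalent IV dose is F × D_ev.
D_iv = F × D_ev = 0.41 × 200 = 82 mg

D_iv = 82.0 mg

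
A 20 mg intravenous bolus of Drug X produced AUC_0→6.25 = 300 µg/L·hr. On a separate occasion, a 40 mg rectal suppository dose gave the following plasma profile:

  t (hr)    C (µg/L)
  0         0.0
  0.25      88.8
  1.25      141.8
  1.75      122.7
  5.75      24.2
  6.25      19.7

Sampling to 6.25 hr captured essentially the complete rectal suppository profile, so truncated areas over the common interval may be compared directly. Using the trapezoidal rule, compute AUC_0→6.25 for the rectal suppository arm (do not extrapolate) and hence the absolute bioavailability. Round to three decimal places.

F = 0.829

Trapezoidal AUC_0→6.25 (rectal suppository):
  [0→0.25]: (0.0+88.8)/2 × 0.25 = 11.1
  [0.25→1.25]: (88.8+141.8)/2 × 1 = 115.3
  [1.25→1.75]: (141.8+122.7)/2 × 0.5 = 66.125
  [1.75→5.75]: (122.7+24.2)/2 × 4 = 293.8
  [5.75→6.25]: (24.2+19.7)/2 × 0.5 = 10.975
  Sum = 497.3 µg/L·hr
F = (AUC_ev/D_ev)/(AUC_iv/D_iv) = (497.3/40)/(300/20) = 12.4325/15 = 0.8288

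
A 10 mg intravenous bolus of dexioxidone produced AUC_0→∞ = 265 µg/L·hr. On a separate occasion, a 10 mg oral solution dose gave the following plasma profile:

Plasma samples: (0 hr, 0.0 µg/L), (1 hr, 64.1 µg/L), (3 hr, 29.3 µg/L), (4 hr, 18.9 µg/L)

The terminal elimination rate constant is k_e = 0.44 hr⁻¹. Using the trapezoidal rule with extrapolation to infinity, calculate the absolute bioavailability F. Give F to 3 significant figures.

F = 0.726

Trapezoidal AUC_0→4 (oral solution):
  [0→1]: (0.0+64.1)/2 × 1 = 32.05
  [1→3]: (64.1+29.3)/2 × 2 = 93.4
  [3→4]: (29.3+18.9)/2 × 1 = 24.1
  Sum = 149.55 µg/L·hr
Tail: C_last/k_e = 18.9/0.44 = 42.955
AUC_0→∞ (oral solution) = 149.55 + 42.955 = 192.505 µg/L·hr
F = (AUC_ev/D_ev)/(AUC_iv/D_iv) = (192.505/10)/(265/10) = 19.2505/26.5 = 0.7264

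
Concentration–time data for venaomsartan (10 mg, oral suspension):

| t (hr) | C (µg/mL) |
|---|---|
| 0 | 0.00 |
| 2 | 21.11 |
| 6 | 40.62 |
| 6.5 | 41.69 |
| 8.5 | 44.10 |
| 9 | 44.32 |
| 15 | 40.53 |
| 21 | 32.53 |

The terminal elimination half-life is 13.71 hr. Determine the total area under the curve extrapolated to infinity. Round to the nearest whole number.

Trapezoidal AUC_0→21:
  [0→2]: (0.00+21.11)/2 × 2 = 21.11
  [2→6]: (21.11+40.62)/2 × 4 = 123.46
  [6→6.5]: (40.62+41.69)/2 × 0.5 = 20.5775
  [6.5→8.5]: (41.69+44.10)/2 × 2 = 85.79
  [8.5→9]: (44.10+44.32)/2 × 0.5 = 22.105
  [9→15]: (44.32+40.53)/2 × 6 = 254.55
  [15→21]: (40.53+32.53)/2 × 6 = 219.18
  Sum = 746.7725 µg/mL·hr
k_e = ln2 / t½ = 0.693147 / 13.71 = 0.0506 hr^-1
Extrapolated tail: C_last / k_e = 32.53 / 0.0506 = 642.885
AUC_0→∞ = 746.7725 + 642.885 = 1389.6575 µg/mL·hr

AUC = 1390 µg/mL·hr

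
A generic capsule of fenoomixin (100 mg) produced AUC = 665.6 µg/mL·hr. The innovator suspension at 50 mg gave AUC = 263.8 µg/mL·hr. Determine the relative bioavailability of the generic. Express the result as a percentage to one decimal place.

F_rel = 126.2%

F_rel = (AUC_test/D_test) / (AUC_ref/D_ref)
      = (665.6/100) / (263.8/50)
      = 6.656 / 5.276 = 1.2616 = 126.16%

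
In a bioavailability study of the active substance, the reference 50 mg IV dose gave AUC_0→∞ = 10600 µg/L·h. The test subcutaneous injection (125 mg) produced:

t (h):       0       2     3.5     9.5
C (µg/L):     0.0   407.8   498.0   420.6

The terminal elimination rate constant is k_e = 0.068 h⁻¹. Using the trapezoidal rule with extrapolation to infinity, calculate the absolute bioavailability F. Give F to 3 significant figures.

Trapezoidal AUC_0→9.5 (subcutaneous injection):
  [0→2]: (0.0+407.8)/2 × 2 = 407.8
  [2→3.5]: (407.8+498.0)/2 × 1.5 = 679.35
  [3.5→9.5]: (498.0+420.6)/2 × 6 = 2755.8
  Sum = 3842.95 µg/L·h
Tail: C_last/k_e = 420.6/0.068 = 6185.294
AUC_0→∞ (subcutaneous injection) = 3842.95 + 6185.294 = 10028.244 µg/L·h
F = (AUC_ev/D_ev)/(AUC_iv/D_iv) = (10028.244/125)/(10600/50) = 80.225952/212 = 0.3784

F = 0.378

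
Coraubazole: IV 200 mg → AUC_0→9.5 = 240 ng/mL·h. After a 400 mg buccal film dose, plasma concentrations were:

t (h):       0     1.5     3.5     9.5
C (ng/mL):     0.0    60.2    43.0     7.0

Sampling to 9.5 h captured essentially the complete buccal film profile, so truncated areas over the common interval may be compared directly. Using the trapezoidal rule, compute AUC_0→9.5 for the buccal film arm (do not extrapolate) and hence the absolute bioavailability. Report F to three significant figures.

Trapezoidal AUC_0→9.5 (buccal film):
  [0→1.5]: (0.0+60.2)/2 × 1.5 = 45.15
  [1.5→3.5]: (60.2+43.0)/2 × 2 = 103.2
  [3.5→9.5]: (43.0+7.0)/2 × 6 = 150.0
  Sum = 298.35 ng/mL·h
F = (AUC_ev/D_ev)/(AUC_iv/D_iv) = (298.35/400)/(240/200) = 0.745875/1.2 = 0.6216

F = 0.622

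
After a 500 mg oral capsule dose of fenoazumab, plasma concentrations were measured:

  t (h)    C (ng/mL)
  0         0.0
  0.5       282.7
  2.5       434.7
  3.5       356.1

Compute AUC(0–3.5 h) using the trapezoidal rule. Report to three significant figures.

AUC = 1180 ng/mL·h

Trapezoidal AUC_0→3.5:
  [0→0.5]: (0.0+282.7)/2 × 0.5 = 70.675
  [0.5→2.5]: (282.7+434.7)/2 × 2 = 717.4
  [2.5→3.5]: (434.7+356.1)/2 × 1 = 395.4
  Sum = 1183.475 ng/mL·h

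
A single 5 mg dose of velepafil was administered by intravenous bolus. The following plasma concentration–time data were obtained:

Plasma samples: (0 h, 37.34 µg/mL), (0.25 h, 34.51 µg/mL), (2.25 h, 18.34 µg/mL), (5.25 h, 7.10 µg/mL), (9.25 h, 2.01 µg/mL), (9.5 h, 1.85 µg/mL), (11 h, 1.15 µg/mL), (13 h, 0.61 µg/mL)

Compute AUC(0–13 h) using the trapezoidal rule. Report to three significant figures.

AUC = 123 µg/mL·h

Trapezoidal AUC_0→13:
  [0→0.25]: (37.34+34.51)/2 × 0.25 = 8.98125
  [0.25→2.25]: (34.51+18.34)/2 × 2 = 52.85
  [2.25→5.25]: (18.34+7.10)/2 × 3 = 38.16
  [5.25→9.25]: (7.10+2.01)/2 × 4 = 18.22
  [9.25→9.5]: (2.01+1.85)/2 × 0.25 = 0.4825
  [9.5→11]: (1.85+1.15)/2 × 1.5 = 2.25
  [11→13]: (1.15+0.61)/2 × 2 = 1.76
  Sum = 122.70375 µg/mL·h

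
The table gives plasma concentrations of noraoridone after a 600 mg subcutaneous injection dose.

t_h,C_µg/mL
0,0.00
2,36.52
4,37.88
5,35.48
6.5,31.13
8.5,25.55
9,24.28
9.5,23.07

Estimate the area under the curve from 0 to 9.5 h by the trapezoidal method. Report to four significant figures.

Trapezoidal AUC_0→9.5:
  [0→2]: (0.00+36.52)/2 × 2 = 36.52
  [2→4]: (36.52+37.88)/2 × 2 = 74.4
  [4→5]: (37.88+35.48)/2 × 1 = 36.68
  [5→6.5]: (35.48+31.13)/2 × 1.5 = 49.9575
  [6.5→8.5]: (31.13+25.55)/2 × 2 = 56.68
  [8.5→9]: (25.55+24.28)/2 × 0.5 = 12.4575
  [9→9.5]: (24.28+23.07)/2 × 0.5 = 11.8375
  Sum = 278.5325 µg/mL·h

AUC = 278.5 µg/mL·h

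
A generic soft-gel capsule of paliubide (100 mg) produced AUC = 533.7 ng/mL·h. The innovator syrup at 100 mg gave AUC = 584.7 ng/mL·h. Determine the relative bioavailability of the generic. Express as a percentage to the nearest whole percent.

F_rel = (AUC_test/D_test) / (AUC_ref/D_ref)
      = (533.7/100) / (584.7/100)
      = 5.337 / 5.847 = 0.9128 = 91.28%

F_rel = 91%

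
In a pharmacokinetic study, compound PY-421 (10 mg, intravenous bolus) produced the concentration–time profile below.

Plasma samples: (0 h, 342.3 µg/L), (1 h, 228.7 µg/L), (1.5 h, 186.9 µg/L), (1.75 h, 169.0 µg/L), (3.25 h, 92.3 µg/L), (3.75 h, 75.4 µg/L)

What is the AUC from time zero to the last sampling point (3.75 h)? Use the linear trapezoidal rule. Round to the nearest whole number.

AUC = 672 µg/L·h

Trapezoidal AUC_0→3.75:
  [0→1]: (342.3+228.7)/2 × 1 = 285.5
  [1→1.5]: (228.7+186.9)/2 × 0.5 = 103.9
  [1.5→1.75]: (186.9+169.0)/2 × 0.25 = 44.4875
  [1.75→3.25]: (169.0+92.3)/2 × 1.5 = 195.975
  [3.25→3.75]: (92.3+75.4)/2 × 0.5 = 41.925
  Sum = 671.7875 µg/L·h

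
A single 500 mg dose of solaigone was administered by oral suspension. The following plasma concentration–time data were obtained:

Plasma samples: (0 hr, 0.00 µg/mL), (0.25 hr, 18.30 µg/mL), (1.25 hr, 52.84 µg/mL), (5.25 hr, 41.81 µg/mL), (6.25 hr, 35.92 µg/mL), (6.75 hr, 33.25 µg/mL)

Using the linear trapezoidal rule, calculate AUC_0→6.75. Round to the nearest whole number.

AUC = 283 µg/mL·hr

Trapezoidal AUC_0→6.75:
  [0→0.25]: (0.00+18.30)/2 × 0.25 = 2.2875
  [0.25→1.25]: (18.30+52.84)/2 × 1 = 35.57
  [1.25→5.25]: (52.84+41.81)/2 × 4 = 189.3
  [5.25→6.25]: (41.81+35.92)/2 × 1 = 38.865
  [6.25→6.75]: (35.92+33.25)/2 × 0.5 = 17.2925
  Sum = 283.315 µg/mL·hr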